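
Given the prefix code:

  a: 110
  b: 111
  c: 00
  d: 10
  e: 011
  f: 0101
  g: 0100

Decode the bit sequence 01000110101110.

gefa

Read left to right; each codeword is recognised as soon as it completes (prefix code):
  0100→g | 011→e | 0101→f | 110→a
Decoded message: gefa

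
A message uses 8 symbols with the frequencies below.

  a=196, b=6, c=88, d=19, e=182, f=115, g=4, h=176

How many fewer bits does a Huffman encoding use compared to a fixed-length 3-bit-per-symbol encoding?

Fixed-length: 3 bits × 786 symbols = 2358 bits.
Huffman merges:
merge g(4) and b(6): 10
merge 10 and d(19): 29
merge 29 and c(88): 117
merge f(115) and 117: 232
merge h(176) and e(182): 358
merge a(196) and 232: 428
merge 358 and 428: 786
Huffman total = 10 + 29 + 117 + 232 + 358 + 428 + 786 = 1960 bits.
Saving = 2358 − 1960 = 398 bits.

398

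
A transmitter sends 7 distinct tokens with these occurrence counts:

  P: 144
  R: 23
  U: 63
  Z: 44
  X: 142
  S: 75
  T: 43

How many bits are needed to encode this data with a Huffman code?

Build the Huffman tree bottom-up:
merge R(23) and T(43): 66
merge Z(44) and U(63): 107
merge 66 and S(75): 141
merge 107 and 141: 248
merge X(142) and P(144): 286
merge 248 and 286: 534
The encoded length is the sum of every internal node's weight: 66 + 107 + 141 + 248 + 286 + 534 = 1382 bits.

1382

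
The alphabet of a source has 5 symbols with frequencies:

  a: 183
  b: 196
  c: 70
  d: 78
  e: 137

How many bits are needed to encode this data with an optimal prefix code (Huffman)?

Greedily combine the two least-frequent nodes:
c(70) + d(78) → 148
e(137) + 148 → 285
a(183) + b(196) → 379
285 + 379 → 664
Total encoded bits = sum of merged weights = 148 + 285 + 379 + 664 = 1476.

1476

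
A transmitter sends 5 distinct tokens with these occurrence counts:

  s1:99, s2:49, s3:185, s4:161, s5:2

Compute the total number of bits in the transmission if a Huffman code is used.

Build the Huffman tree bottom-up:
merge s5(2) and s2(49): 51
merge 51 and s1(99): 150
merge 150 and s4(161): 311
merge s3(185) and 311: 496
The encoded length is the sum of every internal node's weight: 51 + 150 + 311 + 496 = 1008 bits.

1008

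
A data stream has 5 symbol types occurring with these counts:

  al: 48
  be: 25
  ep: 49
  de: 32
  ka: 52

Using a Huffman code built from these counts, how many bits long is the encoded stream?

469

Build the Huffman tree bottom-up:
combine be(25), de(32) → 57
combine al(48), ep(49) → 97
combine ka(52), 57 → 109
combine 97, 109 → 206
Total encoded bits = sum of merged weights = 57 + 97 + 109 + 206 = 469.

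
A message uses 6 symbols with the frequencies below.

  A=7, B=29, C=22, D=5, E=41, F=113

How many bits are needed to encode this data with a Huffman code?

430

Merge the two smallest weights repeatedly:
merge D(5) and A(7): 12
merge 12 and C(22): 34
merge B(29) and 34: 63
merge E(41) and 63: 104
merge 104 and F(113): 217
The encoded length is the sum of every internal node's weight: 12 + 34 + 63 + 104 + 217 = 430 bits.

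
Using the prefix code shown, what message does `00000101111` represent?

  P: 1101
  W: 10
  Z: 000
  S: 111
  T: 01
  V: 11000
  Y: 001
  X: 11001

ZYTS

Read left to right; each codeword is recognised as soon as it completes (prefix code):
  000→Z | 001→Y | 01→T | 111→S
Decoded message: ZYTS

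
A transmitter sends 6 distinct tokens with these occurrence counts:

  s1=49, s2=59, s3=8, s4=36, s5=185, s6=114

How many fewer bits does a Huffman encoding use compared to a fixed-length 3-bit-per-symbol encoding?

Fixed-length: 3 bits × 451 symbols = 1353 bits.
Huffman merges:
s3(8) + s4(36) → 44
44 + s1(49) → 93
s2(59) + 93 → 152
s6(114) + 152 → 266
s5(185) + 266 → 451
Huffman total = 44 + 93 + 152 + 266 + 451 = 1006 bits.
Saving = 1353 − 1006 = 347 bits.

347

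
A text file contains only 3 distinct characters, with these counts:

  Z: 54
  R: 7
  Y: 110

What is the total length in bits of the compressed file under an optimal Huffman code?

Merge the two smallest weights repeatedly:
combine R(7), Z(54) → 61
combine 61, Y(110) → 171
The encoded length is the sum of every internal node's weight: 61 + 171 = 232 bits.

232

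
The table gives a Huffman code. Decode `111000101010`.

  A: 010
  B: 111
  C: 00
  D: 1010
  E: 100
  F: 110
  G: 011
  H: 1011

Read left to right; each codeword is recognised as soon as it completes (prefix code):
  111→B | 00→C | 010→A | 1010→D
Decoded message: BCAD

BCAD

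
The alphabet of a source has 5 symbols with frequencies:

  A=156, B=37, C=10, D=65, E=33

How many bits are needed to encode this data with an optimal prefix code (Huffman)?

569

Merge the two smallest weights repeatedly:
combine C(10), E(33) → 43
combine B(37), 43 → 80
combine D(65), 80 → 145
combine 145, A(156) → 301
Total encoded bits = sum of merged weights = 43 + 80 + 145 + 301 = 569.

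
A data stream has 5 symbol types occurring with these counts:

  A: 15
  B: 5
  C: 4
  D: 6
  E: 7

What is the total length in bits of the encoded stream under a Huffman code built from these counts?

Build the Huffman tree bottom-up:
combine C(4), B(5) → 9
combine D(6), E(7) → 13
combine 9, 13 → 22
combine A(15), 22 → 37
Total encoded bits = sum of merged weights = 9 + 13 + 22 + 37 = 81.

81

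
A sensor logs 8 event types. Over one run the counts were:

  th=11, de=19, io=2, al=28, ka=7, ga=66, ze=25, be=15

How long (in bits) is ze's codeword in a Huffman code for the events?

3

Repeatedly merge the two smallest:
combine io(2), ka(7) → 9
combine 9, th(11) → 20
combine be(15), de(19) → 34
combine 20, ze(25) → 45
combine al(28), 34 → 62
combine 45, 62 → 107
combine ga(66), 107 → 173
The subtree containing ze is merged 3 times, so code length = 3.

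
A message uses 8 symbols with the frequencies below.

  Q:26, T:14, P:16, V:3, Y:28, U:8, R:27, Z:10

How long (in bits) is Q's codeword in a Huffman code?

Repeatedly merge the two smallest:
combine V(3), U(8) → 11
combine Z(10), 11 → 21
combine T(14), P(16) → 30
combine 21, Q(26) → 47
combine R(27), Y(28) → 55
combine 30, 47 → 77
combine 55, 77 → 132
The subtree containing Q is merged 3 times, so code length = 3.

3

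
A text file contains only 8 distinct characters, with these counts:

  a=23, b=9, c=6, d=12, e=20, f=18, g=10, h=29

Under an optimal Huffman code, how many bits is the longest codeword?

4

Merge the two lowest-weight nodes at each step:
combine c(6), b(9) → 15
combine g(10), d(12) → 22
combine 15, f(18) → 33
combine e(20), 22 → 42
combine a(23), h(29) → 52
combine 33, 42 → 75
combine 52, 75 → 127
The rarest symbols sit at the bottom; the longest codeword is 4 bits.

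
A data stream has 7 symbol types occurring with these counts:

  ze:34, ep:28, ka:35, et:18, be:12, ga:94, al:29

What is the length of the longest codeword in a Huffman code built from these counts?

Merge the two lowest-weight nodes at each step:
be(12) + et(18) → 30
ep(28) + al(29) → 57
30 + ze(34) → 64
ka(35) + 57 → 92
64 + 92 → 156
ga(94) + 156 → 250
The first pair merged (be, et) ends up deepest, at depth 4.

4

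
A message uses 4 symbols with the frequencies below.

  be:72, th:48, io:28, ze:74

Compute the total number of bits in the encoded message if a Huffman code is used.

Build the Huffman tree bottom-up:
io(28) + th(48) → 76
be(72) + ze(74) → 146
76 + 146 → 222
Total encoded bits = sum of merged weights = 76 + 146 + 222 = 444.

444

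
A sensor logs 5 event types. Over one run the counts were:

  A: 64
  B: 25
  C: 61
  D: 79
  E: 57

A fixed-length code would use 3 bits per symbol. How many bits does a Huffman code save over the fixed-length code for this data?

Fixed-length: 3 bits × 286 symbols = 858 bits.
Huffman merges:
B(25) + E(57) → 82
C(61) + A(64) → 125
D(79) + 82 → 161
125 + 161 → 286
Huffman total = 82 + 125 + 161 + 286 = 654 bits.
Saving = 858 − 654 = 204 bits.

204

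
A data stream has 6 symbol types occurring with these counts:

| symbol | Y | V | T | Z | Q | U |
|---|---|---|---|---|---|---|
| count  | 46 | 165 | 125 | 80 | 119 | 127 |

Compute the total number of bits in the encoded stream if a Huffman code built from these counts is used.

Build the Huffman tree bottom-up:
merge Y(46) and Z(80): 126
merge Q(119) and T(125): 244
merge 126 and U(127): 253
merge V(165) and 244: 409
merge 253 and 409: 662
Total encoded bits = sum of merged weights = 126 + 244 + 253 + 409 + 662 = 1694.

1694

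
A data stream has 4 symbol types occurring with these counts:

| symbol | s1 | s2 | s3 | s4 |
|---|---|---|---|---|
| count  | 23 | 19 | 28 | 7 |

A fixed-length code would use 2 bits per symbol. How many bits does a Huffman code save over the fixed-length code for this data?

Fixed-length: 2 bits × 77 symbols = 154 bits.
Huffman merges:
merge s4(7) and s2(19): 26
merge s1(23) and 26: 49
merge s3(28) and 49: 77
Huffman total = 26 + 49 + 77 = 152 bits.
Saving = 154 − 152 = 2 bits.

2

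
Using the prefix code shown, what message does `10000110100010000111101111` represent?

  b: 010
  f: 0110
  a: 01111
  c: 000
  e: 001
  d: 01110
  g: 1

Read left to right; each codeword is recognised as soon as it completes (prefix code):
  1→g | 000→c | 0110→f | 1→g | 000→c | 1→g | 000→c | 01111→a | 01111→a
Decoded message: gcfgcgcaa

gcfgcgcaa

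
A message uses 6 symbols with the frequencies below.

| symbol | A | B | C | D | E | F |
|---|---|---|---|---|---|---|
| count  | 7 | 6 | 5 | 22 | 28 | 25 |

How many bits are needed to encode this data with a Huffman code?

215

Build the Huffman tree bottom-up:
C(5) + B(6) → 11
A(7) + 11 → 18
18 + D(22) → 40
F(25) + E(28) → 53
40 + 53 → 93
The encoded length is the sum of every internal node's weight: 11 + 18 + 40 + 53 + 93 = 215 bits.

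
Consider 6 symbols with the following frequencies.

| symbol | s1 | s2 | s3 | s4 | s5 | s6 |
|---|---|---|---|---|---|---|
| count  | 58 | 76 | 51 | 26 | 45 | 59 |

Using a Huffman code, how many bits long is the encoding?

810

Merge the two smallest weights repeatedly:
combine s4(26), s5(45) → 71
combine s3(51), s1(58) → 109
combine s6(59), 71 → 130
combine s2(76), 109 → 185
combine 130, 185 → 315
The encoded length is the sum of every internal node's weight: 71 + 109 + 130 + 185 + 315 = 810 bits.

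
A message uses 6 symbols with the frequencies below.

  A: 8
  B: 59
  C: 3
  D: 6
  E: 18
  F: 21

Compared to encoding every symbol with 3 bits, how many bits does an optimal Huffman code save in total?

Fixed-length: 3 bits × 115 symbols = 345 bits.
Huffman merges:
merge C(3) and D(6): 9
merge A(8) and 9: 17
merge 17 and E(18): 35
merge F(21) and 35: 56
merge 56 and B(59): 115
Huffman total = 9 + 17 + 35 + 56 + 115 = 232 bits.
Saving = 345 − 232 = 113 bits.

113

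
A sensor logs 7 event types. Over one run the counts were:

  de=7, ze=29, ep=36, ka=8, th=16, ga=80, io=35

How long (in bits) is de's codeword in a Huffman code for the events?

Repeatedly merge the two smallest:
de(7) + ka(8) → 15
15 + th(16) → 31
ze(29) + 31 → 60
io(35) + ep(36) → 71
60 + 71 → 131
ga(80) + 131 → 211
de sits 5 levels below the root, so its codeword is 5 bits.

5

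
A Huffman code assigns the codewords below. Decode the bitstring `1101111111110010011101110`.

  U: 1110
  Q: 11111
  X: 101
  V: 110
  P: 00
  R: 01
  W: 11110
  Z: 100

Read left to right; each codeword is recognised as soon as it completes (prefix code):
  110→V | 11111→Q | 11110→W | 01→R | 00→P | 1110→U | 1110→U
Decoded message: VQWRPUU

VQWRPUU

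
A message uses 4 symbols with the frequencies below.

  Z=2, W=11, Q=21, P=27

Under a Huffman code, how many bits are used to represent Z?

Repeatedly merge the two smallest:
merge Z(2) and W(11): 13
merge 13 and Q(21): 34
merge P(27) and 34: 61
The subtree containing Z is merged 3 times, so code length = 3.

3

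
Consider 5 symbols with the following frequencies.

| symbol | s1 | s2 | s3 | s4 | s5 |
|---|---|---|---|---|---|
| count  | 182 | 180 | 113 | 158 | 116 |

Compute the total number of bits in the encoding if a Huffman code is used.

Greedily combine the two least-frequent nodes:
merge s3(113) and s5(116): 229
merge s4(158) and s2(180): 338
merge s1(182) and 229: 411
merge 338 and 411: 749
Each symbol's bit-cost is frequency × depth; summing gives 1727 bits (equivalently 229 + 338 + 411 + 749).

1727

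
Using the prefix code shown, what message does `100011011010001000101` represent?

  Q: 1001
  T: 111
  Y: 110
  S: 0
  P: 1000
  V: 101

PYYPPV

Read left to right; each codeword is recognised as soon as it completes (prefix code):
  1000→P | 110→Y | 110→Y | 1000→P | 1000→P | 101→V
Decoded message: PYYPPV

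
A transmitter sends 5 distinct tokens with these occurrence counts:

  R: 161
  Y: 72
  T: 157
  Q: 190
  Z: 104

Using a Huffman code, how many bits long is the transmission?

Build the Huffman tree bottom-up:
merge Y(72) and Z(104): 176
merge T(157) and R(161): 318
merge 176 and Q(190): 366
merge 318 and 366: 684
Each symbol's bit-cost is frequency × depth; summing gives 1544 bits (equivalently 176 + 318 + 366 + 684).

1544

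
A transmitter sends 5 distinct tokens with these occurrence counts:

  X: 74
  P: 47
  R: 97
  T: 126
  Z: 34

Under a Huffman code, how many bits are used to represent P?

Build the tree from the bottom:
combine Z(34), P(47) → 81
combine X(74), 81 → 155
combine R(97), T(126) → 223
combine 155, 223 → 378
P sits 3 levels below the root, so its codeword is 3 bits.

3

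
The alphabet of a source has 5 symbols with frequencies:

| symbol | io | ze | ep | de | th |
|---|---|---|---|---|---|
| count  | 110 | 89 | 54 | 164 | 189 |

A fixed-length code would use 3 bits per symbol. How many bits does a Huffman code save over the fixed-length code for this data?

Fixed-length: 3 bits × 606 symbols = 1818 bits.
Huffman merges:
combine ep(54), ze(89) → 143
combine io(110), 143 → 253
combine de(164), th(189) → 353
combine 253, 353 → 606
Huffman total = 143 + 253 + 353 + 606 = 1355 bits.
Saving = 1818 − 1355 = 463 bits.

463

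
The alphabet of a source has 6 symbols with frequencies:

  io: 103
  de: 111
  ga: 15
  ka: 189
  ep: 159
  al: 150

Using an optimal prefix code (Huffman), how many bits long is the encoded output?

Greedily combine the two least-frequent nodes:
ga(15) + io(103) → 118
de(111) + 118 → 229
al(150) + ep(159) → 309
ka(189) + 229 → 418
309 + 418 → 727
Total encoded bits = sum of merged weights = 118 + 229 + 309 + 418 + 727 = 1801.

1801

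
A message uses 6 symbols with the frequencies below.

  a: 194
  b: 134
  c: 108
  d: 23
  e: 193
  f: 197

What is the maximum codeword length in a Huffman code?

4

Merge the two lowest-weight nodes at each step:
combine d(23), c(108) → 131
combine 131, b(134) → 265
combine e(193), a(194) → 387
combine f(197), 265 → 462
combine 387, 462 → 849
Maximum depth reached is 4.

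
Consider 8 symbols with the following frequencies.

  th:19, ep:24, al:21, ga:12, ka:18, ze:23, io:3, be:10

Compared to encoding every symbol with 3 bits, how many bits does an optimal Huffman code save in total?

11

Fixed-length: 3 bits × 130 symbols = 390 bits.
Huffman merges:
merge io(3) and be(10): 13
merge ga(12) and 13: 25
merge ka(18) and th(19): 37
merge al(21) and ze(23): 44
merge ep(24) and 25: 49
merge 37 and 44: 81
merge 49 and 81: 130
Huffman total = 13 + 25 + 37 + 44 + 49 + 81 + 130 = 379 bits.
Saving = 390 − 379 = 11 bits.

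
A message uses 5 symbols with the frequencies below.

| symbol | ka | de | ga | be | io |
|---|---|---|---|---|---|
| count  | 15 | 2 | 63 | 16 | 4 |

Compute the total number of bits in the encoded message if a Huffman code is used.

164

Merge the two smallest weights repeatedly:
merge de(2) and io(4): 6
merge 6 and ka(15): 21
merge be(16) and 21: 37
merge 37 and ga(63): 100
Total encoded bits = sum of merged weights = 6 + 21 + 37 + 100 = 164.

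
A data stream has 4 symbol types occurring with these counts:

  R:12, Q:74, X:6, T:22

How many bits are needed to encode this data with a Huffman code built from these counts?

172

Greedily combine the two least-frequent nodes:
X(6) + R(12) → 18
18 + T(22) → 40
40 + Q(74) → 114
Total encoded bits = sum of merged weights = 18 + 40 + 114 = 172.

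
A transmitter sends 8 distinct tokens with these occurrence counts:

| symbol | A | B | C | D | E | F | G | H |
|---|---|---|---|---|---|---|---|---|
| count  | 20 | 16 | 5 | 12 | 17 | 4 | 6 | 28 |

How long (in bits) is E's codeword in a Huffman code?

3

Build the tree from the bottom:
merge F(4) and C(5): 9
merge G(6) and 9: 15
merge D(12) and 15: 27
merge B(16) and E(17): 33
merge A(20) and 27: 47
merge H(28) and 33: 61
merge 47 and 61: 108
E's leaf is at depth 3, giving a 3-bit codeword.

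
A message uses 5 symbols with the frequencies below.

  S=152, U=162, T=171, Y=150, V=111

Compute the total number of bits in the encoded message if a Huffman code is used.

Merge the two smallest weights repeatedly:
merge V(111) and Y(150): 261
merge S(152) and U(162): 314
merge T(171) and 261: 432
merge 314 and 432: 746
The encoded length is the sum of every internal node's weight: 261 + 314 + 432 + 746 = 1753 bits.

1753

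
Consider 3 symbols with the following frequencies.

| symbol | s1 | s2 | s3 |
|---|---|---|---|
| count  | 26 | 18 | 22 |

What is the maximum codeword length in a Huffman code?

2

Merge the two lowest-weight nodes at each step:
merge s2(18) and s3(22): 40
merge s1(26) and 40: 66
Maximum depth reached is 2.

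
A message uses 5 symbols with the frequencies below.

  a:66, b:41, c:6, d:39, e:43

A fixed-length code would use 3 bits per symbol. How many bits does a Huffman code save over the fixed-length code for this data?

150

Fixed-length: 3 bits × 195 symbols = 585 bits.
Huffman merges:
merge c(6) and d(39): 45
merge b(41) and e(43): 84
merge 45 and a(66): 111
merge 84 and 111: 195
Huffman total = 45 + 84 + 111 + 195 = 435 bits.
Saving = 585 − 435 = 150 bits.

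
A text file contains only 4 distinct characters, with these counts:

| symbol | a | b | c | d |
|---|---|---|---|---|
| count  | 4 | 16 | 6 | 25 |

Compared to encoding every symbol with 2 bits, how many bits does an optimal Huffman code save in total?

Fixed-length: 2 bits × 51 symbols = 102 bits.
Huffman merges:
merge a(4) and c(6): 10
merge 10 and b(16): 26
merge d(25) and 26: 51
Huffman total = 10 + 26 + 51 = 87 bits.
Saving = 102 − 87 = 15 bits.

15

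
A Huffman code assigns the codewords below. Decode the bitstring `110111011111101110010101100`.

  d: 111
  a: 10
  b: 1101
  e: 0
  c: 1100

bbdbcaac

Read left to right; each codeword is recognised as soon as it completes (prefix code):
  1101→b | 1101→b | 111→d | 1101→b | 1100→c | 10→a | 10→a | 1100→c
Decoded message: bbdbcaac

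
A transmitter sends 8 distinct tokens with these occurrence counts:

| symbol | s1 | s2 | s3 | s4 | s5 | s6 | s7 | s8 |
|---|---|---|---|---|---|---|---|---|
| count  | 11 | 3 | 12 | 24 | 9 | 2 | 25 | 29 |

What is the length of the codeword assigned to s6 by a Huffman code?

5

Repeatedly merge the two smallest:
merge s6(2) and s2(3): 5
merge 5 and s5(9): 14
merge s1(11) and s3(12): 23
merge 14 and 23: 37
merge s4(24) and s7(25): 49
merge s8(29) and 37: 66
merge 49 and 66: 115
The subtree containing s6 is merged 5 times, so code length = 5.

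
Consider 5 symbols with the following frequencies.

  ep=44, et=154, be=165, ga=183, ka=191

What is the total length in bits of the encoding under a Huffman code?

1672

Greedily combine the two least-frequent nodes:
combine ep(44), et(154) → 198
combine be(165), ga(183) → 348
combine ka(191), 198 → 389
combine 348, 389 → 737
Each symbol's bit-cost is frequency × depth; summing gives 1672 bits (equivalently 198 + 348 + 389 + 737).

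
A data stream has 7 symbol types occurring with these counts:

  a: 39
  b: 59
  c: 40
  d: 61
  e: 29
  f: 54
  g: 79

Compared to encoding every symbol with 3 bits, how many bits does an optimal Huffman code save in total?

Fixed-length: 3 bits × 361 symbols = 1083 bits.
Huffman merges:
e(29) + a(39) → 68
c(40) + f(54) → 94
b(59) + d(61) → 120
68 + g(79) → 147
94 + 120 → 214
147 + 214 → 361
Huffman total = 68 + 94 + 120 + 147 + 214 + 361 = 1004 bits.
Saving = 1083 − 1004 = 79 bits.

79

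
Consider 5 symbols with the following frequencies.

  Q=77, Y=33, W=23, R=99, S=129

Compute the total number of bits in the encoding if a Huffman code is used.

Greedily combine the two least-frequent nodes:
merge W(23) and Y(33): 56
merge 56 and Q(77): 133
merge R(99) and S(129): 228
merge 133 and 228: 361
The encoded length is the sum of every internal node's weight: 56 + 133 + 228 + 361 = 778 bits.

778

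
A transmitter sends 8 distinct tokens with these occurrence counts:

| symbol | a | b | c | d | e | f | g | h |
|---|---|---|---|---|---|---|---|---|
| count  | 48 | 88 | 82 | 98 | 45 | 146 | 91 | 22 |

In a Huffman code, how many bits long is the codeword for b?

3

Huffman merges, smallest pair first:
merge h(22) and e(45): 67
merge a(48) and 67: 115
merge c(82) and b(88): 170
merge g(91) and d(98): 189
merge 115 and f(146): 261
merge 170 and 189: 359
merge 261 and 359: 620
b sits 3 levels below the root, so its codeword is 3 bits.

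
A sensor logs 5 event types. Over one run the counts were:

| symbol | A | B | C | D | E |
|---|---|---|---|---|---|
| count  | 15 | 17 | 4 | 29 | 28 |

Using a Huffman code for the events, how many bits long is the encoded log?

205

Merge the two smallest weights repeatedly:
C(4) + A(15) → 19
B(17) + 19 → 36
E(28) + D(29) → 57
36 + 57 → 93
Total encoded bits = sum of merged weights = 19 + 36 + 57 + 93 = 205.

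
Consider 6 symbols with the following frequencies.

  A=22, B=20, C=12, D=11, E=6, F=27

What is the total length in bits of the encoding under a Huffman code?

Build the Huffman tree bottom-up:
E(6) + D(11) → 17
C(12) + 17 → 29
B(20) + A(22) → 42
F(27) + 29 → 56
42 + 56 → 98
Total encoded bits = sum of merged weights = 17 + 29 + 42 + 56 + 98 = 242.

242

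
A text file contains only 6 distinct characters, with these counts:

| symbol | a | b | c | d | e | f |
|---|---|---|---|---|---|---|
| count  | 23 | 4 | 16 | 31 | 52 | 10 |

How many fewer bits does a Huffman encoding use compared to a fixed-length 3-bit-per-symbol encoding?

Fixed-length: 3 bits × 136 symbols = 408 bits.
Huffman merges:
combine b(4), f(10) → 14
combine 14, c(16) → 30
combine a(23), 30 → 53
combine d(31), e(52) → 83
combine 53, 83 → 136
Huffman total = 14 + 30 + 53 + 83 + 136 = 316 bits.
Saving = 408 − 316 = 92 bits.

92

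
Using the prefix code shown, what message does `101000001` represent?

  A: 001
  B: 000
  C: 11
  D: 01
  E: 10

Read left to right; each codeword is recognised as soon as it completes (prefix code):
  10→E | 10→E | 000→B | 01→D
Decoded message: EEBD

EEBD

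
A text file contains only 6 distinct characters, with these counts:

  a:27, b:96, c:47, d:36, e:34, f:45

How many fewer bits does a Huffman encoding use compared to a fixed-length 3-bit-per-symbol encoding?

143

Fixed-length: 3 bits × 285 symbols = 855 bits.
Huffman merges:
merge a(27) and e(34): 61
merge d(36) and f(45): 81
merge c(47) and 61: 108
merge 81 and b(96): 177
merge 108 and 177: 285
Huffman total = 61 + 81 + 108 + 177 + 285 = 712 bits.
Saving = 855 − 712 = 143 bits.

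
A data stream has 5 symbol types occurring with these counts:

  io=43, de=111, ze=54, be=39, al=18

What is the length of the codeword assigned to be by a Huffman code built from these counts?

3

Huffman merges, smallest pair first:
al(18) + be(39) → 57
io(43) + ze(54) → 97
57 + 97 → 154
de(111) + 154 → 265
be sits 3 levels below the root, so its codeword is 3 bits.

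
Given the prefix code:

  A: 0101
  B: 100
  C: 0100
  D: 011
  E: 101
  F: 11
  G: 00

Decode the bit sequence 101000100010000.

EGCCG

Read left to right; each codeword is recognised as soon as it completes (prefix code):
  101→E | 00→G | 0100→C | 0100→C | 00→G
Decoded message: EGCCG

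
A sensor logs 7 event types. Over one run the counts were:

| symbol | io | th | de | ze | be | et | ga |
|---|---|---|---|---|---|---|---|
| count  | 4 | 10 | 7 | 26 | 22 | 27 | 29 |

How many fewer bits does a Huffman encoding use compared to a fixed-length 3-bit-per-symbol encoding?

Fixed-length: 3 bits × 125 symbols = 375 bits.
Huffman merges:
io(4) + de(7) → 11
th(10) + 11 → 21
21 + be(22) → 43
ze(26) + et(27) → 53
ga(29) + 43 → 72
53 + 72 → 125
Huffman total = 11 + 21 + 43 + 53 + 72 + 125 = 325 bits.
Saving = 375 − 325 = 50 bits.

50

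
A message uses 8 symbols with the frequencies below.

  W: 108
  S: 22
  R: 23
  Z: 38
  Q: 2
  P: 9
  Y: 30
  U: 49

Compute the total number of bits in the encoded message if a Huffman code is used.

724

Greedily combine the two least-frequent nodes:
combine Q(2), P(9) → 11
combine 11, S(22) → 33
combine R(23), Y(30) → 53
combine 33, Z(38) → 71
combine U(49), 53 → 102
combine 71, 102 → 173
combine W(108), 173 → 281
Each symbol's bit-cost is frequency × depth; summing gives 724 bits (equivalently 11 + 33 + 53 + 71 + 102 + 173 + 281).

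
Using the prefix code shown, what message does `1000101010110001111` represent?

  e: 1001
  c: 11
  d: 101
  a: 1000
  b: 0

Read left to right; each codeword is recognised as soon as it completes (prefix code):
  1000→a | 101→d | 0→b | 101→d | 1000→a | 11→c | 11→c
Decoded message: adbdacc

adbdacc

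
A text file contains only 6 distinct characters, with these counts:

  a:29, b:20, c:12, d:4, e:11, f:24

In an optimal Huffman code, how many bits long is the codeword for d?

Huffman merges, smallest pair first:
d(4) + e(11) → 15
c(12) + 15 → 27
b(20) + f(24) → 44
27 + a(29) → 56
44 + 56 → 100
d sits 4 levels below the root, so its codeword is 4 bits.

4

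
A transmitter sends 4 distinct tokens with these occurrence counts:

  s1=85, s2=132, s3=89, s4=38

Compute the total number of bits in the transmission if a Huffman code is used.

Merge the two smallest weights repeatedly:
s4(38) + s1(85) → 123
s3(89) + 123 → 212
s2(132) + 212 → 344
Total encoded bits = sum of merged weights = 123 + 212 + 344 = 679.

679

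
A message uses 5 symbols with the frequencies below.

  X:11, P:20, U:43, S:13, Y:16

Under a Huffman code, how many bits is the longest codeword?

Merge the two lowest-weight nodes at each step:
combine X(11), S(13) → 24
combine Y(16), P(20) → 36
combine 24, 36 → 60
combine U(43), 60 → 103
The rarest symbols sit at the bottom; the longest codeword is 3 bits.

3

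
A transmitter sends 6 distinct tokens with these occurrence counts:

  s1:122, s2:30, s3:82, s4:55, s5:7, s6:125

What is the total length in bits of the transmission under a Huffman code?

971

Merge the two smallest weights repeatedly:
combine s5(7), s2(30) → 37
combine 37, s4(55) → 92
combine s3(82), 92 → 174
combine s1(122), s6(125) → 247
combine 174, 247 → 421
Each symbol's bit-cost is frequency × depth; summing gives 971 bits (equivalently 37 + 92 + 174 + 247 + 421).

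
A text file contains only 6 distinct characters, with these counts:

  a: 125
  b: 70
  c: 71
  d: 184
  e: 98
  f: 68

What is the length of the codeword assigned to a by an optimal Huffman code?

2

Huffman merges, smallest pair first:
f(68) + b(70) → 138
c(71) + e(98) → 169
a(125) + 138 → 263
169 + d(184) → 353
263 + 353 → 616
The subtree containing a is merged 2 times, so code length = 2.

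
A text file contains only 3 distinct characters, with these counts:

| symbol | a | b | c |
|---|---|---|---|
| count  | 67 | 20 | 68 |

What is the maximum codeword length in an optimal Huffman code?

Merge the two lowest-weight nodes at each step:
merge b(20) and a(67): 87
merge c(68) and 87: 155
The first pair merged (b, a) ends up deepest, at depth 2.

2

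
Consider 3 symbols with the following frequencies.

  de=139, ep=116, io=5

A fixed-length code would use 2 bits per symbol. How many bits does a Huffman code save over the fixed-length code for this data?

Fixed-length: 2 bits × 260 symbols = 520 bits.
Huffman merges:
merge io(5) and ep(116): 121
merge 121 and de(139): 260
Huffman total = 121 + 260 = 381 bits.
Saving = 520 − 381 = 139 bits.

139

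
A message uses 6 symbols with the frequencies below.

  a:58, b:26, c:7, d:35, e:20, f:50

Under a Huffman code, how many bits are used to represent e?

4

Repeatedly merge the two smallest:
combine c(7), e(20) → 27
combine b(26), 27 → 53
combine d(35), f(50) → 85
combine 53, a(58) → 111
combine 85, 111 → 196
e's leaf is at depth 4, giving a 4-bit codeword.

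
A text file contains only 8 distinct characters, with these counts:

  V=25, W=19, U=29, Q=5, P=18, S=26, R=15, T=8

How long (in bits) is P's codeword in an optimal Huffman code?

3

Repeatedly merge the two smallest:
combine Q(5), T(8) → 13
combine 13, R(15) → 28
combine P(18), W(19) → 37
combine V(25), S(26) → 51
combine 28, U(29) → 57
combine 37, 51 → 88
combine 57, 88 → 145
The subtree containing P is merged 3 times, so code length = 3.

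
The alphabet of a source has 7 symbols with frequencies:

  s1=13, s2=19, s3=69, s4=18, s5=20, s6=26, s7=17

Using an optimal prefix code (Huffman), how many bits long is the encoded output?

475

Merge the two smallest weights repeatedly:
combine s1(13), s7(17) → 30
combine s4(18), s2(19) → 37
combine s5(20), s6(26) → 46
combine 30, 37 → 67
combine 46, 67 → 113
combine s3(69), 113 → 182
The encoded length is the sum of every internal node's weight: 30 + 37 + 46 + 67 + 113 + 182 = 475 bits.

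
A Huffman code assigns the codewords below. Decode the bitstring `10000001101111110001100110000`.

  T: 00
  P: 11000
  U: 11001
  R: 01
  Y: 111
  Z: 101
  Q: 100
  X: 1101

Read left to right; each codeword is recognised as soon as it completes (prefix code):
  100→Q | 00→T | 00→T | 1101→X | 111→Y | 11000→P | 11001→U | 100→Q | 00→T
Decoded message: QTTXYPUQT

QTTXYPUQT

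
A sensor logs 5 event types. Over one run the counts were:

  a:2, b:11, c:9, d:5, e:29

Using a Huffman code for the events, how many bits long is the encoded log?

106

Build the Huffman tree bottom-up:
a(2) + d(5) → 7
7 + c(9) → 16
b(11) + 16 → 27
27 + e(29) → 56
Each symbol's bit-cost is frequency × depth; summing gives 106 bits (equivalently 7 + 16 + 27 + 56).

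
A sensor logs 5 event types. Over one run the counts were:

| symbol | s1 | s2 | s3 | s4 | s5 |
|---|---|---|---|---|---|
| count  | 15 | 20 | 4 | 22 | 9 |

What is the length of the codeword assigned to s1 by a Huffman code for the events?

2

Build the tree from the bottom:
merge s3(4) and s5(9): 13
merge 13 and s1(15): 28
merge s2(20) and s4(22): 42
merge 28 and 42: 70
The subtree containing s1 is merged 2 times, so code length = 2.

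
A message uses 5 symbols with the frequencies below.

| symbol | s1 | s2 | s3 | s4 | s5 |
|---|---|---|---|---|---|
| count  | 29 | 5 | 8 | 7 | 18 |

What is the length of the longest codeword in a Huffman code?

Merge the two lowest-weight nodes at each step:
s2(5) + s4(7) → 12
s3(8) + 12 → 20
s5(18) + 20 → 38
s1(29) + 38 → 67
The rarest symbols sit at the bottom; the longest codeword is 4 bits.

4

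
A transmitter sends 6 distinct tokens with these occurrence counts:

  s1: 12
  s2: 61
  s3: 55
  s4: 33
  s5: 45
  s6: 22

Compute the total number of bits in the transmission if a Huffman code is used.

557

Greedily combine the two least-frequent nodes:
s1(12) + s6(22) → 34
s4(33) + 34 → 67
s5(45) + s3(55) → 100
s2(61) + 67 → 128
100 + 128 → 228
Each symbol's bit-cost is frequency × depth; summing gives 557 bits (equivalently 34 + 67 + 100 + 128 + 228).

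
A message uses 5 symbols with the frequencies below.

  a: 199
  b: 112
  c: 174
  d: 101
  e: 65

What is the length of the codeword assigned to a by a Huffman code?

Repeatedly merge the two smallest:
merge e(65) and d(101): 166
merge b(112) and 166: 278
merge c(174) and a(199): 373
merge 278 and 373: 651
The subtree containing a is merged 2 times, so code length = 2.

2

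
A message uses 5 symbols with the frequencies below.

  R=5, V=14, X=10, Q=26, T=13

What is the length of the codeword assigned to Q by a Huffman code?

2

Huffman merges, smallest pair first:
R(5) + X(10) → 15
T(13) + V(14) → 27
15 + Q(26) → 41
27 + 41 → 68
The subtree containing Q is merged 2 times, so code length = 2.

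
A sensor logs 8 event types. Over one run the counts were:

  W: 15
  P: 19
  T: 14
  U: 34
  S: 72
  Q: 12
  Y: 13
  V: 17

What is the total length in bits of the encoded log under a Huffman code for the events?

Build the Huffman tree bottom-up:
Q(12) + Y(13) → 25
T(14) + W(15) → 29
V(17) + P(19) → 36
25 + 29 → 54
U(34) + 36 → 70
54 + 70 → 124
S(72) + 124 → 196
Total encoded bits = sum of merged weights = 25 + 29 + 36 + 54 + 70 + 124 + 196 = 534.

534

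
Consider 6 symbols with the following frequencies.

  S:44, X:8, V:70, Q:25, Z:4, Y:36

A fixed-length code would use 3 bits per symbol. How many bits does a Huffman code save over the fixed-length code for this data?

Fixed-length: 3 bits × 187 symbols = 561 bits.
Huffman merges:
combine Z(4), X(8) → 12
combine 12, Q(25) → 37
combine Y(36), 37 → 73
combine S(44), V(70) → 114
combine 73, 114 → 187
Huffman total = 12 + 37 + 73 + 114 + 187 = 423 bits.
Saving = 561 − 423 = 138 bits.

138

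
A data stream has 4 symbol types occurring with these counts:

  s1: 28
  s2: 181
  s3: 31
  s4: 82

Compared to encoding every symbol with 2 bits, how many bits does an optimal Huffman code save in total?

122

Fixed-length: 2 bits × 322 symbols = 644 bits.
Huffman merges:
merge s1(28) and s3(31): 59
merge 59 and s4(82): 141
merge 141 and s2(181): 322
Huffman total = 59 + 141 + 322 = 522 bits.
Saving = 644 − 522 = 122 bits.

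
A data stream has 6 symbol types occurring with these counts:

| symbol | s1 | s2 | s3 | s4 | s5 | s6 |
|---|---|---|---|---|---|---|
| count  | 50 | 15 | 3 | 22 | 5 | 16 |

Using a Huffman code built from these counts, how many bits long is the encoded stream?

Greedily combine the two least-frequent nodes:
combine s3(3), s5(5) → 8
combine 8, s2(15) → 23
combine s6(16), s4(22) → 38
combine 23, 38 → 61
combine s1(50), 61 → 111
Each symbol's bit-cost is frequency × depth; summing gives 241 bits (equivalently 8 + 23 + 38 + 61 + 111).

241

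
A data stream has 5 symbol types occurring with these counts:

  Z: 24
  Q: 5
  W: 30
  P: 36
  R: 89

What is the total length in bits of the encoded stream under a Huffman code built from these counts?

367

Greedily combine the two least-frequent nodes:
combine Q(5), Z(24) → 29
combine 29, W(30) → 59
combine P(36), 59 → 95
combine R(89), 95 → 184
Total encoded bits = sum of merged weights = 29 + 59 + 95 + 184 = 367.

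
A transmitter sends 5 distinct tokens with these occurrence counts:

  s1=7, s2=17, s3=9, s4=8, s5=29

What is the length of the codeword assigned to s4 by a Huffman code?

Huffman merges, smallest pair first:
s1(7) + s4(8) → 15
s3(9) + 15 → 24
s2(17) + 24 → 41
s5(29) + 41 → 70
s4's leaf is at depth 4, giving a 4-bit codeword.

4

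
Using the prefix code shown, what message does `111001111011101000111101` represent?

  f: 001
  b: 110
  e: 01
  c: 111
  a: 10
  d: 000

Read left to right; each codeword is recognised as soon as it completes (prefix code):
  111→c | 001→f | 111→c | 01→e | 110→b | 10→a | 001→f | 111→c | 01→e
Decoded message: cfcebafce

cfcebafce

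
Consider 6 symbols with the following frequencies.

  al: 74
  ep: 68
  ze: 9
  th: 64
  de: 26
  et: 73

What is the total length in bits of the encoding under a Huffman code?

762

Greedily combine the two least-frequent nodes:
combine ze(9), de(26) → 35
combine 35, th(64) → 99
combine ep(68), et(73) → 141
combine al(74), 99 → 173
combine 141, 173 → 314
Each symbol's bit-cost is frequency × depth; summing gives 762 bits (equivalently 35 + 99 + 141 + 173 + 314).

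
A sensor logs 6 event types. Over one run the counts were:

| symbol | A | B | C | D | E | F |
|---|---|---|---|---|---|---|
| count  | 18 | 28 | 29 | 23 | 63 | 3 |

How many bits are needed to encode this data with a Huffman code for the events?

Greedily combine the two least-frequent nodes:
combine F(3), A(18) → 21
combine 21, D(23) → 44
combine B(28), C(29) → 57
combine 44, 57 → 101
combine E(63), 101 → 164
Total encoded bits = sum of merged weights = 21 + 44 + 57 + 101 + 164 = 387.

387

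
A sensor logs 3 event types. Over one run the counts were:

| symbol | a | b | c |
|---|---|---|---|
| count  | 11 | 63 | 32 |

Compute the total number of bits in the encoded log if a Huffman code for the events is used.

Greedily combine the two least-frequent nodes:
merge a(11) and c(32): 43
merge 43 and b(63): 106
Each symbol's bit-cost is frequency × depth; summing gives 149 bits (equivalently 43 + 106).

149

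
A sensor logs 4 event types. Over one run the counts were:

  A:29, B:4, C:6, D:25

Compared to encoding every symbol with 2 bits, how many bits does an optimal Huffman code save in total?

19

Fixed-length: 2 bits × 64 symbols = 128 bits.
Huffman merges:
B(4) + C(6) → 10
10 + D(25) → 35
A(29) + 35 → 64
Huffman total = 10 + 35 + 64 = 109 bits.
Saving = 128 − 109 = 19 bits.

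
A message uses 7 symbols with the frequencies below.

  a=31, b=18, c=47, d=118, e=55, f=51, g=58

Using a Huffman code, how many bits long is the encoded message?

Merge the two smallest weights repeatedly:
combine b(18), a(31) → 49
combine c(47), 49 → 96
combine f(51), e(55) → 106
combine g(58), 96 → 154
combine 106, d(118) → 224
combine 154, 224 → 378
The encoded length is the sum of every internal node's weight: 49 + 96 + 106 + 154 + 224 + 378 = 1007 bits.

1007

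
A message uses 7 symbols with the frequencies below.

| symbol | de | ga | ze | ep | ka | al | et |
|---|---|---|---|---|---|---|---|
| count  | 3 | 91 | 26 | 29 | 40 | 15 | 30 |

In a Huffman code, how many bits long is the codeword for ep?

3

Huffman merges, smallest pair first:
de(3) + al(15) → 18
18 + ze(26) → 44
ep(29) + et(30) → 59
ka(40) + 44 → 84
59 + 84 → 143
ga(91) + 143 → 234
ep's leaf is at depth 3, giving a 3-bit codeword.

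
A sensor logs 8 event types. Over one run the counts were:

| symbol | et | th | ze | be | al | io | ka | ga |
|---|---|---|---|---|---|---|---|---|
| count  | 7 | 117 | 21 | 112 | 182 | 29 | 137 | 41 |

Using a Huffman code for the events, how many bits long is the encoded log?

Greedily combine the two least-frequent nodes:
et(7) + ze(21) → 28
28 + io(29) → 57
ga(41) + 57 → 98
98 + be(112) → 210
th(117) + ka(137) → 254
al(182) + 210 → 392
254 + 392 → 646
Each symbol's bit-cost is frequency × depth; summing gives 1685 bits (equivalently 28 + 57 + 98 + 210 + 254 + 392 + 646).

1685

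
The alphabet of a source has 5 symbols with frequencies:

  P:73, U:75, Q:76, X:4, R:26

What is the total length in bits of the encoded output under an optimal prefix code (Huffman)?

Merge the two smallest weights repeatedly:
X(4) + R(26) → 30
30 + P(73) → 103
U(75) + Q(76) → 151
103 + 151 → 254
The encoded length is the sum of every internal node's weight: 30 + 103 + 151 + 254 = 538 bits.

538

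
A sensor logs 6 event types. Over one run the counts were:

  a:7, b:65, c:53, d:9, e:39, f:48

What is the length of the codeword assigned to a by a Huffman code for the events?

Huffman merges, smallest pair first:
a(7) + d(9) → 16
16 + e(39) → 55
f(48) + c(53) → 101
55 + b(65) → 120
101 + 120 → 221
a's leaf is at depth 4, giving a 4-bit codeword.

4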